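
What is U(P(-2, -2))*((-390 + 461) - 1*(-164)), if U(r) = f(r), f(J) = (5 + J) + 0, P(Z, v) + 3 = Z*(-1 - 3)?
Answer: 2350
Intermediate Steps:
P(Z, v) = -3 - 4*Z (P(Z, v) = -3 + Z*(-1 - 3) = -3 + Z*(-4) = -3 - 4*Z)
f(J) = 5 + J
U(r) = 5 + r
U(P(-2, -2))*((-390 + 461) - 1*(-164)) = (5 + (-3 - 4*(-2)))*((-390 + 461) - 1*(-164)) = (5 + (-3 + 8))*(71 + 164) = (5 + 5)*235 = 10*235 = 2350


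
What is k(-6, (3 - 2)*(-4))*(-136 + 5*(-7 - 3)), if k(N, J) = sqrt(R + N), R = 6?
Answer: 0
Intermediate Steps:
k(N, J) = sqrt(6 + N)
k(-6, (3 - 2)*(-4))*(-136 + 5*(-7 - 3)) = sqrt(6 - 6)*(-136 + 5*(-7 - 3)) = sqrt(0)*(-136 + 5*(-10)) = 0*(-136 - 50) = 0*(-186) = 0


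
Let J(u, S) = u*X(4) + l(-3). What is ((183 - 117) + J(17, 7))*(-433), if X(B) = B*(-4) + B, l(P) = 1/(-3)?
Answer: 179695/3 ≈ 59898.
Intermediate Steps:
l(P) = -⅓
X(B) = -3*B (X(B) = -4*B + B = -3*B)
J(u, S) = -⅓ - 12*u (J(u, S) = u*(-3*4) - ⅓ = u*(-12) - ⅓ = -12*u - ⅓ = -⅓ - 12*u)
((183 - 117) + J(17, 7))*(-433) = ((183 - 117) + (-⅓ - 12*17))*(-433) = (66 + (-⅓ - 204))*(-433) = (66 - 613/3)*(-433) = -415/3*(-433) = 179695/3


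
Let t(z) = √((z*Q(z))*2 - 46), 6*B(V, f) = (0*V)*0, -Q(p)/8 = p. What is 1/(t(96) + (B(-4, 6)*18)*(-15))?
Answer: -I*√147502/147502 ≈ -0.0026038*I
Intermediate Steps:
Q(p) = -8*p
B(V, f) = 0 (B(V, f) = ((0*V)*0)/6 = (0*0)/6 = (⅙)*0 = 0)
t(z) = √(-46 - 16*z²) (t(z) = √((z*(-8*z))*2 - 46) = √(-8*z²*2 - 46) = √(-16*z² - 46) = √(-46 - 16*z²))
1/(t(96) + (B(-4, 6)*18)*(-15)) = 1/(√(-46 - 16*96²) + (0*18)*(-15)) = 1/(√(-46 - 16*9216) + 0*(-15)) = 1/(√(-46 - 147456) + 0) = 1/(√(-147502) + 0) = 1/(I*√147502 + 0) = 1/(I*√147502) = -I*√147502/147502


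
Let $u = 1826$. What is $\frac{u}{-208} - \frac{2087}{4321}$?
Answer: $- \frac{4162121}{449384} \approx -9.2618$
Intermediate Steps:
$\frac{u}{-208} - \frac{2087}{4321} = \frac{1826}{-208} - \frac{2087}{4321} = 1826 \left(- \frac{1}{208}\right) - \frac{2087}{4321} = - \frac{913}{104} - \frac{2087}{4321} = - \frac{4162121}{449384}$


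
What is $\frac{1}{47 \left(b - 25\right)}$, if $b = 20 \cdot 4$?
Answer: $\frac{1}{2585} \approx 0.00038685$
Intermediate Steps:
$b = 80$
$\frac{1}{47 \left(b - 25\right)} = \frac{1}{47 \left(80 - 25\right)} = \frac{1}{47 \cdot 55} = \frac{1}{2585}$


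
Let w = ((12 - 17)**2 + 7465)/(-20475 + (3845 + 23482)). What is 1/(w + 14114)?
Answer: 3426/48358309 ≈ 7.0846e-5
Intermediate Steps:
w = 3745/3426 (w = ((-5)**2 + 7465)/(-20475 + 27327) = (25 + 7465)/6852 = 7490*(1/6852) = 3745/3426 ≈ 1.0931)
1/(w + 14114) = 1/(3745/3426 + 14114) = 1/(48358309/3426) = 3426/48358309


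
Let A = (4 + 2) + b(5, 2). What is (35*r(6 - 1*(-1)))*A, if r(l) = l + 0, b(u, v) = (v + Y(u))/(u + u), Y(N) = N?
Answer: 3283/2 ≈ 1641.5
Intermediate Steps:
b(u, v) = (u + v)/(2*u) (b(u, v) = (v + u)/(u + u) = (u + v)/((2*u)) = (u + v)*(1/(2*u)) = (u + v)/(2*u))
A = 67/10 (A = (4 + 2) + (1/2)*(5 + 2)/5 = 6 + (1/2)*(1/5)*7 = 6 + 7/10 = 67/10 ≈ 6.7000)
r(l) = l
(35*r(6 - 1*(-1)))*A = (35*(6 - 1*(-1)))*(67/10) = (35*(6 + 1))*(67/10) = (35*7)*(67/10) = 245*(67/10) = 3283/2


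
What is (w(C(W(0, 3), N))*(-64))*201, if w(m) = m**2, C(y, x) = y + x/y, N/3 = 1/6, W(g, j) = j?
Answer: -386992/3 ≈ -1.2900e+5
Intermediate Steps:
N = 1/2 (N = 3/6 = 3*(1/6) = 1/2 ≈ 0.50000)
(w(C(W(0, 3), N))*(-64))*201 = ((3 + (1/2)/3)**2*(-64))*201 = ((3 + (1/2)*(1/3))**2*(-64))*201 = ((3 + 1/6)**2*(-64))*201 = ((19/6)**2*(-64))*201 = ((361/36)*(-64))*201 = -5776/9*201 = -386992/3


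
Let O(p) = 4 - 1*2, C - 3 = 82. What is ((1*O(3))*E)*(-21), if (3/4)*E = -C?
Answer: 4760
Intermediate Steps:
C = 85 (C = 3 + 82 = 85)
O(p) = 2 (O(p) = 4 - 2 = 2)
E = -340/3 (E = 4*(-1*85)/3 = (4/3)*(-85) = -340/3 ≈ -113.33)
((1*O(3))*E)*(-21) = ((1*2)*(-340/3))*(-21) = (2*(-340/3))*(-21) = -680/3*(-21) = 4760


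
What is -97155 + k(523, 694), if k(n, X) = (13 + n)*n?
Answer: 183173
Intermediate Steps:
k(n, X) = n*(13 + n)
-97155 + k(523, 694) = -97155 + 523*(13 + 523) = -97155 + 523*536 = -97155 + 280328 = 183173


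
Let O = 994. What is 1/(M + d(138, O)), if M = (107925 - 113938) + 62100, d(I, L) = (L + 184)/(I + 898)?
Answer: 518/29053655 ≈ 1.7829e-5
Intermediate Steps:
d(I, L) = (184 + L)/(898 + I)
M = 56087 (M = -6013 + 62100 = 56087)
1/(M + d(138, O)) = 1/(56087 + (184 + 994)/(898 + 138)) = 1/(56087 + 1178/1036) = 1/(56087 + (1/1036)*1178) = 1/(56087 + 589/518) = 1/(29053655/518) = 518/29053655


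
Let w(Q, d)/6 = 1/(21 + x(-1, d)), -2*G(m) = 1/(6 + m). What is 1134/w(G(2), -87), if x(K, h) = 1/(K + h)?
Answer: 349083/88 ≈ 3966.9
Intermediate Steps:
G(m) = -1/(2*(6 + m))
w(Q, d) = 6/(21 + 1/(-1 + d))
1134/w(G(2), -87) = 1134/((6*(-1 - 87)/(-20 + 21*(-87)))) = 1134/((6*(-88)/(-20 - 1827))) = 1134/((6*(-88)/(-1847))) = 1134/((6*(-1/1847)*(-88))) = 1134/(528/1847) = 1134*(1847/528) = 349083/88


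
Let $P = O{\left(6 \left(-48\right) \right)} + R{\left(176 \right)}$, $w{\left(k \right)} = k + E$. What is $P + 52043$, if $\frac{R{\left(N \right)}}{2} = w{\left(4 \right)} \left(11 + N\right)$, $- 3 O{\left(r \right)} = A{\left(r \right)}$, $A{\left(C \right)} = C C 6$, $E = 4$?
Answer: $-110853$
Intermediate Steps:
$A{\left(C \right)} = 6 C^{2}$ ($A{\left(C \right)} = C^{2} \cdot 6 = 6 C^{2}$)
$w{\left(k \right)} = 4 + k$ ($w{\left(k \right)} = k + 4 = 4 + k$)
$O{\left(r \right)} = - 2 r^{2}$ ($O{\left(r \right)} = - \frac{6 r^{2}}{3} = - 2 r^{2}$)
$R{\left(N \right)} = 176 + 16 N$ ($R{\left(N \right)} = 2 \left(4 + 4\right) \left(11 + N\right) = 2 \cdot 8 \left(11 + N\right) = 2 \left(88 + 8 N\right) = 176 + 16 N$)
$P = -162896$ ($P = - 2 \left(6 \left(-48\right)\right)^{2} + \left(176 + 16 \cdot 176\right) = - 2 \left(-288\right)^{2} + \left(176 + 2816\right) = \left(-2\right) 82944 + 2992 = -165888 + 2992 = -162896$)
$P + 52043 = -162896 + 52043 = -110853$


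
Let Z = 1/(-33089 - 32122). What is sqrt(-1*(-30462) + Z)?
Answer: sqrt(129538878793491)/65211 ≈ 174.53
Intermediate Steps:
Z = -1/65211 (Z = 1/(-65211) = -1/65211 ≈ -1.5335e-5)
sqrt(-1*(-30462) + Z) = sqrt(-1*(-30462) - 1/65211) = sqrt(30462 - 1/65211) = sqrt(1986457481/65211) = sqrt(129538878793491)/65211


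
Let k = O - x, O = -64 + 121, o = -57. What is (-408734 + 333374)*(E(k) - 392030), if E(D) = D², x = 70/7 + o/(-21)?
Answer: 1440383563200/49 ≈ 2.9396e+10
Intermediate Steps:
x = 89/7 (x = 70/7 - 57/(-21) = 70*(⅐) - 57*(-1/21) = 10 + 19/7 = 89/7 ≈ 12.714)
O = 57
k = 310/7 (k = 57 - 1*89/7 = 57 - 89/7 = 310/7 ≈ 44.286)
(-408734 + 333374)*(E(k) - 392030) = (-408734 + 333374)*((310/7)² - 392030) = -75360*(96100/49 - 392030) = -75360*(-19113370/49) = 1440383563200/49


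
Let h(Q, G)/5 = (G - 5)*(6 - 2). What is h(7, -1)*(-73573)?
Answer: 8828760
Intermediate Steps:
h(Q, G) = -100 + 20*G (h(Q, G) = 5*((G - 5)*(6 - 2)) = 5*((-5 + G)*4) = 5*(-20 + 4*G) = -100 + 20*G)
h(7, -1)*(-73573) = (-100 + 20*(-1))*(-73573) = (-100 - 20)*(-73573) = -120*(-73573) = 8828760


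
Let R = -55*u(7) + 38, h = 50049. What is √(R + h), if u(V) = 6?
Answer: √49757 ≈ 223.06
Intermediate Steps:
R = -292 (R = -55*6 + 38 = -330 + 38 = -292)
√(R + h) = √(-292 + 50049) = √49757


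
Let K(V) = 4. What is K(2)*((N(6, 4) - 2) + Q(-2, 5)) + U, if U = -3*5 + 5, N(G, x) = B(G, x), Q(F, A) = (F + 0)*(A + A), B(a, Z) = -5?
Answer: -118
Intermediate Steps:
Q(F, A) = 2*A*F (Q(F, A) = F*(2*A) = 2*A*F)
N(G, x) = -5
U = -10 (U = -15 + 5 = -10)
K(2)*((N(6, 4) - 2) + Q(-2, 5)) + U = 4*((-5 - 2) + 2*5*(-2)) - 10 = 4*(-7 - 20) - 10 = 4*(-27) - 10 = -108 - 10 = -118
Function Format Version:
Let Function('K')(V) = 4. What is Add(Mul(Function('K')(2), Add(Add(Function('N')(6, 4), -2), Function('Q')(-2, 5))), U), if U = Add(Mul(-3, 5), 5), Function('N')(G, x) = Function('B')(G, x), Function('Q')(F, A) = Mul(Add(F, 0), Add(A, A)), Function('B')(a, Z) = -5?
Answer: -118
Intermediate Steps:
Function('Q')(F, A) = Mul(2, A, F) (Function('Q')(F, A) = Mul(F, Mul(2, A)) = Mul(2, A, F))
Function('N')(G, x) = -5
U = -10 (U = Add(-15, 5) = -10)
Add(Mul(Function('K')(2), Add(Add(Function('N')(6, 4), -2), Function('Q')(-2, 5))), U) = Add(Mul(4, Add(Add(-5, -2), Mul(2, 5, -2))), -10) = Add(Mul(4, Add(-7, -20)), -10) = Add(Mul(4, -27), -10) = Add(-108, -10) = -118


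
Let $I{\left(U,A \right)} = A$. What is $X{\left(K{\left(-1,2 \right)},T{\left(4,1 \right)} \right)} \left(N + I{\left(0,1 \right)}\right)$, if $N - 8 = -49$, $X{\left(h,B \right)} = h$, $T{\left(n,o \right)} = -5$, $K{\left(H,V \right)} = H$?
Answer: $40$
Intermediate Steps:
$N = -41$ ($N = 8 - 49 = -41$)
$X{\left(K{\left(-1,2 \right)},T{\left(4,1 \right)} \right)} \left(N + I{\left(0,1 \right)}\right) = - (-41 + 1) = \left(-1\right) \left(-40\right) = 40$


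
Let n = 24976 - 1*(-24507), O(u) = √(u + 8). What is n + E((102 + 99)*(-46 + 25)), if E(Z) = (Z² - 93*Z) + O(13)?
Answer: 18258877 + √21 ≈ 1.8259e+7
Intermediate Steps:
O(u) = √(8 + u)
E(Z) = √21 + Z² - 93*Z (E(Z) = (Z² - 93*Z) + √(8 + 13) = (Z² - 93*Z) + √21 = √21 + Z² - 93*Z)
n = 49483 (n = 24976 + 24507 = 49483)
n + E((102 + 99)*(-46 + 25)) = 49483 + (√21 + ((102 + 99)*(-46 + 25))² - 93*(102 + 99)*(-46 + 25)) = 49483 + (√21 + (201*(-21))² - 18693*(-21)) = 49483 + (√21 + (-4221)² - 93*(-4221)) = 49483 + (√21 + 17816841 + 392553) = 49483 + (18209394 + √21) = 18258877 + √21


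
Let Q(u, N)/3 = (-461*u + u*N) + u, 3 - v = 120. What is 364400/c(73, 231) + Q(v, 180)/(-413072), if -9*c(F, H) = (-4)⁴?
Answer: -5291937855/413072 ≈ -12811.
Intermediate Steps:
c(F, H) = -256/9 (c(F, H) = -⅑*(-4)⁴ = -⅑*256 = -256/9)
v = -117 (v = 3 - 1*120 = 3 - 120 = -117)
Q(u, N) = -1380*u + 3*N*u (Q(u, N) = 3*((-461*u + u*N) + u) = 3*((-461*u + N*u) + u) = 3*(-460*u + N*u) = -1380*u + 3*N*u)
364400/c(73, 231) + Q(v, 180)/(-413072) = 364400/(-256/9) + (3*(-117)*(-460 + 180))/(-413072) = 364400*(-9/256) + (3*(-117)*(-280))*(-1/413072) = -204975/16 + 98280*(-1/413072) = -204975/16 - 12285/51634 = -5291937855/413072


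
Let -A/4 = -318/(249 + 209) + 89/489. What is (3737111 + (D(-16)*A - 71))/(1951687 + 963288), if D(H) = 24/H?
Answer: 27898475468/21761454365 ≈ 1.2820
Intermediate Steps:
A = 229480/111981 (A = -4*(-318/(249 + 209) + 89/489) = -4*(-318/458 + 89*(1/489)) = -4*(-318*1/458 + 89/489) = -4*(-159/229 + 89/489) = -4*(-57370/111981) = 229480/111981 ≈ 2.0493)
(3737111 + (D(-16)*A - 71))/(1951687 + 963288) = (3737111 + ((24/(-16))*(229480/111981) - 71))/(1951687 + 963288) = (3737111 + ((24*(-1/16))*(229480/111981) - 71))/2914975 = (3737111 + (-3/2*229480/111981 - 71))*(1/2914975) = (3737111 + (-114740/37327 - 71))*(1/2914975) = (3737111 - 2764957/37327)*(1/2914975) = (139492377340/37327)*(1/2914975) = 27898475468/21761454365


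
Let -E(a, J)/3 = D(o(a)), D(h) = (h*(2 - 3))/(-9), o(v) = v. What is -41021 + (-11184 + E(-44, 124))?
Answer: -156571/3 ≈ -52190.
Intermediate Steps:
D(h) = h/9 (D(h) = (h*(-1))*(-⅑) = -h*(-⅑) = h/9)
E(a, J) = -a/3
-41021 + (-11184 + E(-44, 124)) = -41021 + (-11184 - ⅓*(-44)) = -41021 + (-11184 + 44/3) = -41021 - 33508/3 = -156571/3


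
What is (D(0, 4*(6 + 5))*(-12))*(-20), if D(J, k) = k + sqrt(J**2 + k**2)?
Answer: 21120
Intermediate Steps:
(D(0, 4*(6 + 5))*(-12))*(-20) = ((4*(6 + 5) + sqrt(0**2 + (4*(6 + 5))**2))*(-12))*(-20) = ((4*11 + sqrt(0 + (4*11)**2))*(-12))*(-20) = ((44 + sqrt(0 + 44**2))*(-12))*(-20) = ((44 + sqrt(0 + 1936))*(-12))*(-20) = ((44 + sqrt(1936))*(-12))*(-20) = ((44 + 44)*(-12))*(-20) = (88*(-12))*(-20) = -1056*(-20) = 21120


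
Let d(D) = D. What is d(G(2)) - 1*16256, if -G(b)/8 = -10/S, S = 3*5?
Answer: -48752/3 ≈ -16251.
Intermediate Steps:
S = 15
G(b) = 16/3 (G(b) = -(-80)/15 = -8*(-⅔) = 16/3)
d(G(2)) - 1*16256 = 16/3 - 1*16256 = 16/3 - 16256 = -48752/3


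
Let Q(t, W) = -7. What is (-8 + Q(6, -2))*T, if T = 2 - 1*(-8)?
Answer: -150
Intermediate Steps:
T = 10 (T = 2 + 8 = 10)
(-8 + Q(6, -2))*T = (-8 - 7)*10 = -15*10 = -150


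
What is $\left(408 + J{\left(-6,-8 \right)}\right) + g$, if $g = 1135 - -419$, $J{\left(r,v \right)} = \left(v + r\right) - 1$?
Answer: $1947$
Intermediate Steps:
$J{\left(r,v \right)} = -1 + r + v$ ($J{\left(r,v \right)} = \left(r + v\right) - 1 = -1 + r + v$)
$g = 1554$ ($g = 1135 + 419 = 1554$)
$\left(408 + J{\left(-6,-8 \right)}\right) + g = \left(408 - 15\right) + 1554 = 393 + 1554 = 1947$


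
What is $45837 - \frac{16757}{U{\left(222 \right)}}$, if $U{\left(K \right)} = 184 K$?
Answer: $\frac{1872333019}{40848} \approx 45837.0$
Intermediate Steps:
$45837 - \frac{16757}{U{\left(222 \right)}} = 45837 - \frac{16757}{184 \cdot 222} = 45837 - \frac{16757}{40848} = \frac{1872333019}{40848}$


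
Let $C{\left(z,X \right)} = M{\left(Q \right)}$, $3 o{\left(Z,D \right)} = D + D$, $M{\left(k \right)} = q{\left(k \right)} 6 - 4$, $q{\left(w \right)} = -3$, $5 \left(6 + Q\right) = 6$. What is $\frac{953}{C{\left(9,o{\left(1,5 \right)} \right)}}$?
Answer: $- \frac{953}{22} \approx -43.318$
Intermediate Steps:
$Q = - \frac{24}{5}$ ($Q = -6 + \frac{1}{5} \cdot 6 = -6 + \frac{6}{5} = - \frac{24}{5} \approx -4.8$)
$M{\left(k \right)} = -22$ ($M{\left(k \right)} = \left(-3\right) 6 - 4 = -18 - 4 = -22$)
$o{\left(Z,D \right)} = \frac{2 D}{3}$ ($o{\left(Z,D \right)} = \frac{D + D}{3} = \frac{2 D}{3}$)
$C{\left(z,X \right)} = -22$
$\frac{953}{C{\left(9,o{\left(1,5 \right)} \right)}} = \frac{953}{-22} = 953 \left(- \frac{1}{22}\right) = - \frac{953}{22}$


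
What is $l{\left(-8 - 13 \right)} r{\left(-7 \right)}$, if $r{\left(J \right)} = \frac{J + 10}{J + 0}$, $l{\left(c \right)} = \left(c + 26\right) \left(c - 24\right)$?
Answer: $\frac{675}{7} \approx 96.429$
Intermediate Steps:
$l{\left(c \right)} = \left(-24 + c\right) \left(26 + c\right)$ ($l{\left(c \right)} = \left(26 + c\right) \left(-24 + c\right) = \left(-24 + c\right) \left(26 + c\right)$)
$r{\left(J \right)} = \frac{10 + J}{J}$
$l{\left(-8 - 13 \right)} r{\left(-7 \right)} = \left(-624 + \left(-8 - 13\right)^{2} + 2 \left(-8 - 13\right)\right) \frac{10 - 7}{-7} = \left(-624 + \left(-8 - 13\right)^{2} + 2 \left(-8 - 13\right)\right) \left(\left(- \frac{1}{7}\right) 3\right) = \left(-624 + \left(-21\right)^{2} + 2 \left(-21\right)\right) \left(- \frac{3}{7}\right) = \left(-624 + 441 - 42\right) \left(- \frac{3}{7}\right) = \left(-225\right) \left(- \frac{3}{7}\right) = \frac{675}{7}$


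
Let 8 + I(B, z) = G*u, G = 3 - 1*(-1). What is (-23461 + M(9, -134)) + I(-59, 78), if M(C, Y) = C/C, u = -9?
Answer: -23504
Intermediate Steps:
G = 4 (G = 3 + 1 = 4)
M(C, Y) = 1
I(B, z) = -44 (I(B, z) = -8 + 4*(-9) = -8 - 36 = -44)
(-23461 + M(9, -134)) + I(-59, 78) = (-23461 + 1) - 44 = -23460 - 44 = -23504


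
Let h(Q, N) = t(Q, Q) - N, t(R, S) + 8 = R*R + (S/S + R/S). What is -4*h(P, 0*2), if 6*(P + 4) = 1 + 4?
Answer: -145/9 ≈ -16.111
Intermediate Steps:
t(R, S) = -7 + R² + R/S (t(R, S) = -8 + (R*R + (S/S + R/S)) = -8 + (R² + (1 + R/S)) = -8 + (1 + R² + R/S) = -7 + R² + R/S)
P = -19/6 (P = -4 + (1 + 4)/6 = -4 + (⅙)*5 = -4 + ⅚ = -19/6 ≈ -3.1667)
h(Q, N) = -6 + Q² - N (h(Q, N) = (-7 + Q² + Q/Q) - N = (-7 + Q² + 1) - N = (-6 + Q²) - N = -6 + Q² - N)
-4*h(P, 0*2) = -4*(-6 + (-19/6)² - 0*2) = -4*(-6 + 361/36 - 1*0) = -4*(-6 + 361/36 + 0) = -4*145/36 = -145/9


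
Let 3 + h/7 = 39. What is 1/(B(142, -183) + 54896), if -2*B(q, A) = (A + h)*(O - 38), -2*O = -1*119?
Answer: 4/216617 ≈ 1.8466e-5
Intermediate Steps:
h = 252 (h = -21 + 7*39 = -21 + 273 = 252)
O = 119/2 (O = -(-1)*119/2 = -1/2*(-119) = 119/2 ≈ 59.500)
B(q, A) = -2709 - 43*A/4 (B(q, A) = -(A + 252)*(119/2 - 38)/2 = -(252 + A)*43/(2*2) = -(5418 + 43*A/2)/2 = -2709 - 43*A/4)
1/(B(142, -183) + 54896) = 1/((-2709 - 43/4*(-183)) + 54896) = 1/((-2709 + 7869/4) + 54896) = 1/(-2967/4 + 54896) = 1/(216617/4) = 4/216617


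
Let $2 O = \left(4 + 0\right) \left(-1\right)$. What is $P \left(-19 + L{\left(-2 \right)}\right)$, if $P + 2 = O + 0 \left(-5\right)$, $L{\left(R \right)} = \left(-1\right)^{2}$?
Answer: $72$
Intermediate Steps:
$L{\left(R \right)} = 1$
$O = -2$ ($O = \frac{\left(4 + 0\right) \left(-1\right)}{2} = \frac{4 \left(-1\right)}{2} = \frac{1}{2} \left(-4\right) = -2$)
$P = -4$ ($P = -2 + \left(-2 + 0 \left(-5\right)\right) = -2 + \left(-2 + 0\right) = -2 - 2 = -4$)
$P \left(-19 + L{\left(-2 \right)}\right) = - 4 \left(-19 + 1\right) = \left(-4\right) \left(-18\right) = 72$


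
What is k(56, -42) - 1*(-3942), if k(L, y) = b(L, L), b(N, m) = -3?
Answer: 3939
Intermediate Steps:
k(L, y) = -3
k(56, -42) - 1*(-3942) = -3 - 1*(-3942) = -3 + 3942 = 3939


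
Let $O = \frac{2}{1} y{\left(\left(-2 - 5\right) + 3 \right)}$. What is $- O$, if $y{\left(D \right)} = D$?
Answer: $8$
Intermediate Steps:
$O = -8$ ($O = \frac{2}{1} \left(\left(-2 - 5\right) + 3\right) = 2 \cdot 1 \left(-7 + 3\right) = 2 \left(-4\right) = -8$)
$- O = \left(-1\right) \left(-8\right) = 8$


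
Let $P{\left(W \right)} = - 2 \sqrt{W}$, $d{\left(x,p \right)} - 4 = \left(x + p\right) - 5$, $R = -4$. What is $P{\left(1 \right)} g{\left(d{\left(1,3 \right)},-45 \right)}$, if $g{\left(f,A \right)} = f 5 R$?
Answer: $120$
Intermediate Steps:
$d{\left(x,p \right)} = -1 + p + x$ ($d{\left(x,p \right)} = 4 - \left(5 - p - x\right) = 4 + \left(-5 + p + x\right) = -1 + p + x$)
$g{\left(f,A \right)} = - 20 f$ ($g{\left(f,A \right)} = f 5 \left(-4\right) = 5 f \left(-4\right) = - 20 f$)
$P{\left(1 \right)} g{\left(d{\left(1,3 \right)},-45 \right)} = - 2 \sqrt{1} \left(- 20 \left(-1 + 3 + 1\right)\right) = \left(-2\right) 1 \left(\left(-20\right) 3\right) = \left(-2\right) \left(-60\right) = 120$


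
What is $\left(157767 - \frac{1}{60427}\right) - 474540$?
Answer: $- \frac{19141642072}{60427} \approx -3.1677 \cdot 10^{5}$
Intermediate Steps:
$\left(157767 - \frac{1}{60427}\right) - 474540 = \frac{9533386508}{60427} - 474540 = - \frac{19141642072}{60427}$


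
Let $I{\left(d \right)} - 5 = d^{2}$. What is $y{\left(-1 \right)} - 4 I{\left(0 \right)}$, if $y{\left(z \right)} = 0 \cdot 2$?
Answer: $-20$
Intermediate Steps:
$I{\left(d \right)} = 5 + d^{2}$
$y{\left(z \right)} = 0$
$y{\left(-1 \right)} - 4 I{\left(0 \right)} = 0 - 4 \left(5 + 0^{2}\right) = 0 - 4 \left(5 + 0\right) = 0 - 20 = -20$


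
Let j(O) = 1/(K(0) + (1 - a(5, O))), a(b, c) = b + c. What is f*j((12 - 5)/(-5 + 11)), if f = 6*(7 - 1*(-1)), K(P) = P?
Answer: -288/31 ≈ -9.2903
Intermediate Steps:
j(O) = 1/(-4 - O) (j(O) = 1/(0 + (1 - (5 + O))) = 1/(0 + (1 + (-5 - O))) = 1/(0 + (-4 - O)) = 1/(-4 - O))
f = 48 (f = 6*(7 + 1) = 6*8 = 48)
f*j((12 - 5)/(-5 + 11)) = 48*(-1/(4 + (12 - 5)/(-5 + 11))) = 48*(-1/(4 + 7/6)) = 48*(-1/31/6) = 48*(-1*6/31) = 48*(-6/31) = -288/31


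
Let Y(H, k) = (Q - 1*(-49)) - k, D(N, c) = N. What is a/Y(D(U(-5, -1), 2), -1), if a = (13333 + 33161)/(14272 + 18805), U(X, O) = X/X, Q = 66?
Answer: 23247/1918466 ≈ 0.012117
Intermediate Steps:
U(X, O) = 1
Y(H, k) = 115 - k (Y(H, k) = (66 - 1*(-49)) - k = (66 + 49) - k = 115 - k)
a = 46494/33077 ≈ 1.4056
a/Y(D(U(-5, -1), 2), -1) = 46494/(33077*(115 - 1*(-1))) = 46494/(33077*(115 + 1)) = (46494/33077)/116 = (46494/33077)*(1/116) = 23247/1918466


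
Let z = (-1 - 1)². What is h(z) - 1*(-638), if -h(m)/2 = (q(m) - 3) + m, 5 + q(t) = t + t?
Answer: 630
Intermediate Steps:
q(t) = -5 + 2*t (q(t) = -5 + (t + t) = -5 + 2*t)
z = 4 (z = (-2)² = 4)
h(m) = 16 - 6*m (h(m) = -2*(((-5 + 2*m) - 3) + m) = -2*((-8 + 2*m) + m) = -2*(-8 + 3*m) = 16 - 6*m)
h(z) - 1*(-638) = (16 - 6*4) - 1*(-638) = (16 - 24) + 638 = -8 + 638 = 630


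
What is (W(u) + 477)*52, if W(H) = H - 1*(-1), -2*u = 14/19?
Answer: 471900/19 ≈ 24837.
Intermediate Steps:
u = -7/19 ≈ -0.36842
W(H) = 1 + H (W(H) = H + 1 = 1 + H)
(W(u) + 477)*52 = ((1 - 7/19) + 477)*52 = (12/19 + 477)*52 = (9075/19)*52 = 471900/19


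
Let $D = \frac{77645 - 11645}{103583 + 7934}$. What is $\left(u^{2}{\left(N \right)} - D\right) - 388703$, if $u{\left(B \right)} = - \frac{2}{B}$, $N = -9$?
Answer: $- \frac{3511111288463}{9032877} \approx -3.887 \cdot 10^{5}$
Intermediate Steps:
$D = \frac{66000}{111517} \approx 0.59184$
$\left(u^{2}{\left(N \right)} - D\right) - 388703 = \left(\left(- \frac{2}{-9}\right)^{2} - \frac{66000}{111517}\right) - 388703 = \left(\left(\left(-2\right) \left(- \frac{1}{9}\right)\right)^{2} - \frac{66000}{111517}\right) - 388703 = \left(\left(\frac{2}{9}\right)^{2} - \frac{66000}{111517}\right) - 388703 = \left(\frac{4}{81} - \frac{66000}{111517}\right) - 388703 = - \frac{4899932}{9032877} - 388703 = - \frac{3511111288463}{9032877}$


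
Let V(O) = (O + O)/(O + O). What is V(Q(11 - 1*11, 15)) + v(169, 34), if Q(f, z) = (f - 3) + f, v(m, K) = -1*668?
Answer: -667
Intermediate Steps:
v(m, K) = -668
Q(f, z) = -3 + 2*f (Q(f, z) = (-3 + f) + f = -3 + 2*f)
V(O) = 1 (V(O) = (2*O)/((2*O)) = (2*O)*(1/(2*O)) = 1)
V(Q(11 - 1*11, 15)) + v(169, 34) = 1 - 668 = -667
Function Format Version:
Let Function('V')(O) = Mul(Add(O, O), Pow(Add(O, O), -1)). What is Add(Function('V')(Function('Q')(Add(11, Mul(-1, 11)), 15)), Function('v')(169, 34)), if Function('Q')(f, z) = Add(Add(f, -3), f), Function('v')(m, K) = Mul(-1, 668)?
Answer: -667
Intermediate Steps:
Function('v')(m, K) = -668
Function('Q')(f, z) = Add(-3, Mul(2, f)) (Function('Q')(f, z) = Add(Add(-3, f), f) = Add(-3, Mul(2, f)))
Function('V')(O) = 1 (Function('V')(O) = Mul(Mul(2, O), Pow(Mul(2, O), -1)) = Mul(Mul(2, O), Mul(Rational(1, 2), Pow(O, -1))) = 1)
Add(Function('V')(Function('Q')(Add(11, Mul(-1, 11)), 15)), Function('v')(169, 34)) = Add(1, -668) = -667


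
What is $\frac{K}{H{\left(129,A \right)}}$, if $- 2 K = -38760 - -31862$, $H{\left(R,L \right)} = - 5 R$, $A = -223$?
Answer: $- \frac{3449}{645} \approx -5.3473$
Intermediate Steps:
$K = 3449$ ($K = - \frac{-38760 - -31862}{2} = - \frac{-38760 + 31862}{2} = \left(- \frac{1}{2}\right) \left(-6898\right) = 3449$)
$\frac{K}{H{\left(129,A \right)}} = \frac{3449}{\left(-5\right) 129} = \frac{3449}{-645} = 3449 \left(- \frac{1}{645}\right) = - \frac{3449}{645}$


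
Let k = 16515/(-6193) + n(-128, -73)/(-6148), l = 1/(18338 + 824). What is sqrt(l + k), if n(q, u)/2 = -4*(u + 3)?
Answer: I*sqrt(758231549692271358418)/16581472622 ≈ 1.6606*I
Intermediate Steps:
n(q, u) = -24 - 8*u (n(q, u) = 2*(-4*(u + 3)) = 2*(-4*(3 + u)) = 2*(-12 - 4*u) = -24 - 8*u)
l = 1/19162 ≈ 5.2187e-5
k = -26250575/9518641 (k = 16515/(-6193) + (-24 - 8*(-73))/(-6148) = 16515*(-1/6193) + (-24 + 584)*(-1/6148) = -16515/6193 + 560*(-1/6148) = -16515/6193 - 140/1537 = -26250575/9518641 ≈ -2.7578)
sqrt(l + k) = sqrt(1/19162 - 26250575/9518641) = sqrt(-45727636319/16581472622) = I*sqrt(758231549692271358418)/16581472622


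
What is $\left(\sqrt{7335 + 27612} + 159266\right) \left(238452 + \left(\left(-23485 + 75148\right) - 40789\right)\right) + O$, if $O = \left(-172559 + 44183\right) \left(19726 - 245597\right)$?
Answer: $68705570212 + 747978 \sqrt{3883} \approx 6.8752 \cdot 10^{10}$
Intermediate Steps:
$O = 28996415496$ ($O = \left(-128376\right) \left(-225871\right) = 28996415496$)
$\left(\sqrt{7335 + 27612} + 159266\right) \left(238452 + \left(\left(-23485 + 75148\right) - 40789\right)\right) + O = \left(\sqrt{7335 + 27612} + 159266\right) \left(238452 + \left(\left(-23485 + 75148\right) - 40789\right)\right) + 28996415496 = \left(\sqrt{34947} + 159266\right) \left(238452 + \left(51663 - 40789\right)\right) + 28996415496 = \left(3 \sqrt{3883} + 159266\right) \left(238452 + 10874\right) + 28996415496 = \left(159266 + 3 \sqrt{3883}\right) 249326 + 28996415496 = \left(39709154716 + 747978 \sqrt{3883}\right) + 28996415496 = 68705570212 + 747978 \sqrt{3883}$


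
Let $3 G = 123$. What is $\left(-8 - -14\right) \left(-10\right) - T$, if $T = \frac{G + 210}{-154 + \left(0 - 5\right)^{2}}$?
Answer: $- \frac{7489}{129} \approx -58.054$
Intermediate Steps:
$G = 41$ ($G = \frac{1}{3} \cdot 123 = 41$)
$T = - \frac{251}{129}$ ($T = \frac{41 + 210}{-154 + \left(0 - 5\right)^{2}} = \frac{251}{-154 + \left(0 - 5\right)^{2}} = \frac{251}{-154 + \left(-5\right)^{2}} = \frac{251}{-154 + 25} = \frac{251}{-129} = 251 \left(- \frac{1}{129}\right) = - \frac{251}{129} \approx -1.9457$)
$\left(-8 - -14\right) \left(-10\right) - T = \left(-8 - -14\right) \left(-10\right) - - \frac{251}{129} = \left(-8 + 14\right) \left(-10\right) + \frac{251}{129} = 6 \left(-10\right) + \frac{251}{129} = -60 + \frac{251}{129} = - \frac{7489}{129}$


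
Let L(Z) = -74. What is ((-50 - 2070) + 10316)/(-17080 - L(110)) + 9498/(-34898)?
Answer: -111886749/148368847 ≈ -0.75411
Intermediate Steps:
((-50 - 2070) + 10316)/(-17080 - L(110)) + 9498/(-34898) = ((-50 - 2070) + 10316)/(-17080 - 1*(-74)) + 9498/(-34898) = (-2120 + 10316)/(-17080 + 74) + 9498*(-1/34898) = 8196/(-17006) - 4749/17449 = 8196*(-1/17006) - 4749/17449 = -4098/8503 - 4749/17449 = -111886749/148368847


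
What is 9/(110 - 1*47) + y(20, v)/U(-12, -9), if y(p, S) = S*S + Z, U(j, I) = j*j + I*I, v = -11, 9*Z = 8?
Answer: 9704/14175 ≈ 0.68459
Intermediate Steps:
Z = 8/9 (Z = (1/9)*8 = 8/9 ≈ 0.88889)
U(j, I) = I**2 + j**2 (U(j, I) = j**2 + I**2 = I**2 + j**2)
y(p, S) = 8/9 + S**2 (y(p, S) = S*S + 8/9 = S**2 + 8/9 = 8/9 + S**2)
9/(110 - 1*47) + y(20, v)/U(-12, -9) = 9/(110 - 1*47) + (8/9 + (-11)**2)/((-9)**2 + (-12)**2) = 9/(110 - 47) + (8/9 + 121)/(81 + 144) = 9/63 + (1097/9)/225 = 9*(1/63) + (1097/9)*(1/225) = 1/7 + 1097/2025 = 9704/14175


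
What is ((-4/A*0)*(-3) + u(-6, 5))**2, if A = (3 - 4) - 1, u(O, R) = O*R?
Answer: 900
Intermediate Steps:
A = -2 (A = -1 - 1 = -2)
((-4/A*0)*(-3) + u(-6, 5))**2 = ((-4/(-2)*0)*(-3) - 6*5)**2 = ((-4*(-1/2)*0)*(-3) - 30)**2 = ((2*0)*(-3) - 30)**2 = (0*(-3) - 30)**2 = (0 - 30)**2 = (-30)**2 = 900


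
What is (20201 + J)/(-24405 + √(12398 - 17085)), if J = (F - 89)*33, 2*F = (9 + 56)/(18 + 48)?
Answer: -1686898005/2382434848 - 69121*I*√4687/2382434848 ≈ -0.70806 - 0.0019863*I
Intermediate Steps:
F = 65/132 (F = ((9 + 56)/(18 + 48))/2 = (65/66)/2 = (65*(1/66))/2 = (½)*(65/66) = 65/132 ≈ 0.49242)
J = -11683/4 (J = (65/132 - 89)*33 = -11683/132*33 = -11683/4 ≈ -2920.8)
(20201 + J)/(-24405 + √(12398 - 17085)) = (20201 - 11683/4)/(-24405 + √(12398 - 17085)) = 69121/(4*(-24405 + √(-4687))) = 69121/(4*(-24405 + I*√4687))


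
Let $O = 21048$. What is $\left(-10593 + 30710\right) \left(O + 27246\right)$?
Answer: $971530398$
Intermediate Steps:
$\left(-10593 + 30710\right) \left(O + 27246\right) = \left(-10593 + 30710\right) \left(21048 + 27246\right) = 20117 \cdot 48294 = 971530398$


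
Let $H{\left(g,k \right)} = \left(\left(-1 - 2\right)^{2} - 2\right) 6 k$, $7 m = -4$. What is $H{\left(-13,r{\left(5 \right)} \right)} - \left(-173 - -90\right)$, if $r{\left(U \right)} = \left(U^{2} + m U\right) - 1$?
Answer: $971$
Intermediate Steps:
$m = - \frac{4}{7}$ ($m = \frac{1}{7} \left(-4\right) = - \frac{4}{7} \approx -0.57143$)
$r{\left(U \right)} = -1 + U^{2} - \frac{4 U}{7}$ ($r{\left(U \right)} = \left(U^{2} - \frac{4 U}{7}\right) - 1 = -1 + U^{2} - \frac{4 U}{7}$)
$H{\left(g,k \right)} = 42 k$ ($H{\left(g,k \right)} = \left(\left(-3\right)^{2} - 2\right) 6 k = \left(9 - 2\right) 6 k = 7 \cdot 6 k = 42 k$)
$H{\left(-13,r{\left(5 \right)} \right)} - \left(-173 - -90\right) = 42 \left(-1 + 5^{2} - \frac{20}{7}\right) - \left(-173 - -90\right) = 42 \left(-1 + 25 - \frac{20}{7}\right) - \left(-173 + 90\right) = 42 \cdot \frac{148}{7} - -83 = 888 + 83 = 971$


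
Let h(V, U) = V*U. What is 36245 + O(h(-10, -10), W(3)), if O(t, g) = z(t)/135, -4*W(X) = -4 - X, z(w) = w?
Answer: 978635/27 ≈ 36246.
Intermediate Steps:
h(V, U) = U*V
W(X) = 1 + X/4 (W(X) = -(-4 - X)/4 = 1 + X/4)
O(t, g) = t/135
36245 + O(h(-10, -10), W(3)) = 36245 + (-10*(-10))/135 = 36245 + (1/135)*100 = 36245 + 20/27 = 978635/27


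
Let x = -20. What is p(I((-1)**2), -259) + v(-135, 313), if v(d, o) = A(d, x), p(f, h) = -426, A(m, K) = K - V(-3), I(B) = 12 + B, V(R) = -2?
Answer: -444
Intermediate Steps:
A(m, K) = 2 + K (A(m, K) = K - 1*(-2) = K + 2 = 2 + K)
v(d, o) = -18 (v(d, o) = 2 - 20 = -18)
p(I((-1)**2), -259) + v(-135, 313) = -426 - 18 = -444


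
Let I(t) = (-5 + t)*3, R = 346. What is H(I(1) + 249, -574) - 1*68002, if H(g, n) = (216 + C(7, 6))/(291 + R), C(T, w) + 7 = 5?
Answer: -43317060/637 ≈ -68002.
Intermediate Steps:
C(T, w) = -2 (C(T, w) = -7 + 5 = -2)
I(t) = -15 + 3*t
H(g, n) = 214/637 (H(g, n) = (216 - 2)/(291 + 346) = 214/637)
H(I(1) + 249, -574) - 1*68002 = 214/637 - 1*68002 = 214/637 - 68002 = -43317060/637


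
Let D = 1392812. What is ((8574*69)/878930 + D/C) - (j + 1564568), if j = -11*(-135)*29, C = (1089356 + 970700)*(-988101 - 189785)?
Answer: -428581398856699728570363/266591677515243860 ≈ -1.6076e+6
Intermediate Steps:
C = -2426511121616 (C = 2060056*(-1177886) = -2426511121616)
j = 43065 (j = 1485*29 = 43065)
((8574*69)/878930 + D/C) - (j + 1564568) = ((8574*69)/878930 + 1392812/(-2426511121616)) - (43065 + 1564568) = (591606*(1/878930) + 1392812*(-1/2426511121616)) - 1*1607633 = (295803/439465 - 348203/606627780404) - 1607633 = 179442164303813017/266591677515243860 - 1607633 = -428581398856699728570363/266591677515243860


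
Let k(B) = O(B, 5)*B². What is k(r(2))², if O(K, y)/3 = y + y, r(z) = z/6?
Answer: 100/9 ≈ 11.111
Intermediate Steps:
r(z) = z/6 (r(z) = z*(⅙) = z/6)
O(K, y) = 6*y (O(K, y) = 3*(y + y) = 3*(2*y) = 6*y)
k(B) = 30*B² (k(B) = (6*5)*B² = 30*B²)
k(r(2))² = (30*((⅙)*2)²)² = (30*(⅓)²)² = (30*(⅑))² = (10/3)² = 100/9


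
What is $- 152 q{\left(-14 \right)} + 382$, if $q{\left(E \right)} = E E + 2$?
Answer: $-29714$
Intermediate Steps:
$q{\left(E \right)} = 2 + E^{2}$ ($q{\left(E \right)} = E^{2} + 2 = 2 + E^{2}$)
$- 152 q{\left(-14 \right)} + 382 = - 152 \left(2 + \left(-14\right)^{2}\right) + 382 = - 152 \left(2 + 196\right) + 382 = \left(-152\right) 198 + 382 = -30096 + 382 = -29714$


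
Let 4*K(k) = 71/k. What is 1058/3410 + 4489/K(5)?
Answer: 153112459/121055 ≈ 1264.8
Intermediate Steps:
K(k) = 71/(4*k) (K(k) = (71/k)/4 = 71/(4*k))
1058/3410 + 4489/K(5) = 1058/3410 + 4489/(((71/4)/5)) = 1058*(1/3410) + 4489/(((71/4)*(⅕))) = 529/1705 + 4489/(71/20) = 529/1705 + 4489*(20/71) = 529/1705 + 89780/71 = 153112459/121055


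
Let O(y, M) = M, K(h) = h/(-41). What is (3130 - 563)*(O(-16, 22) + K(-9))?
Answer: 2338537/41 ≈ 57038.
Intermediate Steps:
K(h) = -h/41 (K(h) = h*(-1/41) = -h/41)
(3130 - 563)*(O(-16, 22) + K(-9)) = (3130 - 563)*(22 - 1/41*(-9)) = 2567*(22 + 9/41) = 2567*(911/41) = 2338537/41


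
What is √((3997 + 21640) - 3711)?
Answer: √21926 ≈ 148.07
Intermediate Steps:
√((3997 + 21640) - 3711) = √(25637 - 3711) = √21926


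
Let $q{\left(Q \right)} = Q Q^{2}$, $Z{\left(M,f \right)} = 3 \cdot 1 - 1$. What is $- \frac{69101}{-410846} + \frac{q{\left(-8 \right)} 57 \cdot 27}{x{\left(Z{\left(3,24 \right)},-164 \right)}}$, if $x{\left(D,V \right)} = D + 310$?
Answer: $- \frac{13487997559}{5340998} \approx -2525.4$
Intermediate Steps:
$Z{\left(M,f \right)} = 2$ ($Z{\left(M,f \right)} = 3 - 1 = 2$)
$q{\left(Q \right)} = Q^{3}$
$x{\left(D,V \right)} = 310 + D$
$- \frac{69101}{-410846} + \frac{q{\left(-8 \right)} 57 \cdot 27}{x{\left(Z{\left(3,24 \right)},-164 \right)}} = - \frac{69101}{-410846} + \frac{\left(-8\right)^{3} \cdot 57 \cdot 27}{310 + 2} = \left(-69101\right) \left(- \frac{1}{410846}\right) + \frac{\left(-512\right) 57 \cdot 27}{312} = \frac{69101}{410846} + \left(-29184\right) 27 \cdot \frac{1}{312} = \frac{69101}{410846} - \frac{32832}{13} = - \frac{13487997559}{5340998}$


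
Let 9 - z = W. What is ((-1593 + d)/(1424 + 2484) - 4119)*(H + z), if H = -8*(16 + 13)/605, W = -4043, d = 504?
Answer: -9865053491787/591085 ≈ -1.6690e+7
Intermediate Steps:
z = 4052 (z = 9 - 1*(-4043) = 9 + 4043 = 4052)
H = -232/605 (H = -8*29*(1/605) = -232*1/605 = -232/605 ≈ -0.38347)
((-1593 + d)/(1424 + 2484) - 4119)*(H + z) = ((-1593 + 504)/(1424 + 2484) - 4119)*(-232/605 + 4052) = (-1089/3908 - 4119)*(2451228/605) = -16098141/3908*2451228/605 = -9865053491787/591085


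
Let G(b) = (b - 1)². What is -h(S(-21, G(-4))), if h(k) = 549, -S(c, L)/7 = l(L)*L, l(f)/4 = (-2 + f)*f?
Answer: -549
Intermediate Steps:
G(b) = (-1 + b)²
l(f) = 4*f*(-2 + f) (l(f) = 4*((-2 + f)*f) = 4*(f*(-2 + f)) = 4*f*(-2 + f))
S(c, L) = -28*L²*(-2 + L) (S(c, L) = -7*4*L*(-2 + L)*L = -28*L²*(-2 + L))
-h(S(-21, G(-4))) = -1*549 = -549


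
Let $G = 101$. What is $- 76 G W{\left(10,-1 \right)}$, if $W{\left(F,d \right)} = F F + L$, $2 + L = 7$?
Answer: $-805980$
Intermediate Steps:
$L = 5$ ($L = -2 + 7 = 5$)
$W{\left(F,d \right)} = 5 + F^{2}$ ($W{\left(F,d \right)} = F F + 5 = F^{2} + 5 = 5 + F^{2}$)
$- 76 G W{\left(10,-1 \right)} = \left(-76\right) 101 \left(5 + 10^{2}\right) = - 7676 \left(5 + 100\right) = \left(-7676\right) 105 = -805980$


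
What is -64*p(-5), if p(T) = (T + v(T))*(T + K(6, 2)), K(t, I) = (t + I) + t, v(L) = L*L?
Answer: -11520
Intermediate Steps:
v(L) = L²
K(t, I) = I + 2*t (K(t, I) = (I + t) + t = I + 2*t)
p(T) = (14 + T)*(T + T²) (p(T) = (T + T²)*(T + (2 + 2*6)) = (T + T²)*(T + (2 + 12)) = (T + T²)*(T + 14) = (T + T²)*(14 + T) = (14 + T)*(T + T²))
-64*p(-5) = -(-320)*(14 + (-5)² + 15*(-5)) = -(-320)*(14 + 25 - 75) = -(-320)*(-36) = -64*180 = -11520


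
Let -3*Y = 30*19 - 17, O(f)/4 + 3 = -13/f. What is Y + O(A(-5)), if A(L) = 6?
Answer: -205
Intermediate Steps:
O(f) = -12 - 52/f (O(f) = -12 + 4*(-13/f) = -12 - 52/f)
Y = -553/3 (Y = -(30*19 - 17)/3 = -(570 - 17)/3 = -⅓*553 = -553/3 ≈ -184.33)
Y + O(A(-5)) = -553/3 + (-12 - 52/6) = -553/3 + (-12 - 52*⅙) = -553/3 + (-12 - 26/3) = -553/3 - 62/3 = -205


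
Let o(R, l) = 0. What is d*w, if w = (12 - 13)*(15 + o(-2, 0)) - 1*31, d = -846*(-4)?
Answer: -155664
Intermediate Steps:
d = 3384 (d = -423*(-8) = 3384)
w = -46 (w = (12 - 13)*(15 + 0) - 1*31 = -1*15 - 31 = -15 - 31 = -46)
d*w = 3384*(-46) = -155664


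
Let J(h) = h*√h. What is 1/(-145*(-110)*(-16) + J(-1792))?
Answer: I/(32*(-7975*I + 896*√7)) ≈ -3.6004e-6 + 1.0702e-6*I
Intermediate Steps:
J(h) = h^(3/2)
1/(-145*(-110)*(-16) + J(-1792)) = 1/(-145*(-110)*(-16) + (-1792)^(3/2)) = 1/(15950*(-16) - 28672*I*√7) = 1/(-255200 - 28672*I*√7)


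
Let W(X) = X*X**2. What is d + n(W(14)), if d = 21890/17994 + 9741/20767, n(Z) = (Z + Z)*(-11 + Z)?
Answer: 2802368654388688/186840699 ≈ 1.4999e+7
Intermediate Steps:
W(X) = X**3
n(Z) = 2*Z*(-11 + Z) (n(Z) = (2*Z)*(-11 + Z) = 2*Z*(-11 + Z))
d = 314934592/186840699 (d = 21890*(1/17994) + 9741*(1/20767) = 10945/8997 + 9741/20767 = 314934592/186840699 ≈ 1.6856)
d + n(W(14)) = 314934592/186840699 + 2*14**3*(-11 + 14**3) = 314934592/186840699 + 2*2744*(-11 + 2744) = 314934592/186840699 + 2*2744*2733 = 314934592/186840699 + 14998704 = 2802368654388688/186840699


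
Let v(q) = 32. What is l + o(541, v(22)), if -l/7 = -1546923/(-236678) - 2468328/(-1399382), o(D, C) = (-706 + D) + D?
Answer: 52644878427353/165601466498 ≈ 317.90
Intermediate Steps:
o(D, C) = -706 + 2*D
l = -9621272975895/165601466498 (l = -7*(-1546923/(-236678) - 2468328/(-1399382)) = -7*(-1546923*(-1/236678) - 2468328*(-1/1399382)) = -7*(1546923/236678 + 1234164/699691) = -7*1374467567985/165601466498 = -9621272975895/165601466498 ≈ -58.099)
l + o(541, v(22)) = -9621272975895/165601466498 + (-706 + 2*541) = -9621272975895/165601466498 + (-706 + 1082) = -9621272975895/165601466498 + 376 = 52644878427353/165601466498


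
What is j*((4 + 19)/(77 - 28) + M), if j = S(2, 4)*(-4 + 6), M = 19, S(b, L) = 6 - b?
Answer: 7632/49 ≈ 155.76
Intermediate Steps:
j = 8 (j = (6 - 1*2)*(-4 + 6) = (6 - 2)*2 = 4*2 = 8)
j*((4 + 19)/(77 - 28) + M) = 8*((4 + 19)/(77 - 28) + 19) = 8*(23/49 + 19) = 8*(954/49) = 7632/49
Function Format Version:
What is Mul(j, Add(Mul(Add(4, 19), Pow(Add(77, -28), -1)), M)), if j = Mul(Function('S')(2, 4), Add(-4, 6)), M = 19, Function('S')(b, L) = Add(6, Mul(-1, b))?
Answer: Rational(7632, 49) ≈ 155.76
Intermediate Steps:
j = 8 (j = Mul(Add(6, Mul(-1, 2)), Add(-4, 6)) = Mul(Add(6, -2), 2) = Mul(4, 2) = 8)
Mul(j, Add(Mul(Add(4, 19), Pow(Add(77, -28), -1)), M)) = Mul(8, Add(Mul(Add(4, 19), Pow(Add(77, -28), -1)), 19)) = Mul(8, Add(Mul(23, Pow(49, -1)), 19)) = Mul(8, Add(Mul(23, Rational(1, 49)), 19)) = Mul(8, Add(Rational(23, 49), 19)) = Mul(8, Rational(954, 49)) = Rational(7632, 49)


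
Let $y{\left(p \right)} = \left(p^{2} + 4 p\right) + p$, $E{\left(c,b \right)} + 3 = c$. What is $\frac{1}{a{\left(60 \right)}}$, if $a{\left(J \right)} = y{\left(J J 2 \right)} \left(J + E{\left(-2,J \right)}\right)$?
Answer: $\frac{1}{2853180000} \approx 3.5049 \cdot 10^{-10}$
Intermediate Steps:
$E{\left(c,b \right)} = -3 + c$
$y{\left(p \right)} = p^{2} + 5 p$
$a{\left(J \right)} = 2 J^{2} \left(-5 + J\right) \left(5 + 2 J^{2}\right)$ ($a{\left(J \right)} = J J 2 \left(5 + J J 2\right) \left(J - 5\right) = J^{2} \cdot 2 \left(5 + J^{2} \cdot 2\right) \left(J - 5\right) = 2 J^{2} \left(5 + 2 J^{2}\right) \left(-5 + J\right) = 2 J^{2} \left(-5 + J\right) \left(5 + 2 J^{2}\right)$)
$\frac{1}{a{\left(60 \right)}} = \frac{1}{2 \cdot 60^{2} \left(-5 + 60\right) \left(5 + 2 \cdot 60^{2}\right)} = \frac{1}{2 \cdot 3600 \cdot 55 \left(5 + 2 \cdot 3600\right)} = \frac{1}{2 \cdot 3600 \cdot 55 \left(5 + 7200\right)} = \frac{1}{2 \cdot 3600 \cdot 55 \cdot 7205} = \frac{1}{2853180000}$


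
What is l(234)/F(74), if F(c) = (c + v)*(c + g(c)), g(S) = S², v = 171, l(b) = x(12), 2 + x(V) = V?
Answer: 1/135975 ≈ 7.3543e-6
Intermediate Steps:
x(V) = -2 + V
l(b) = 10 (l(b) = -2 + 12 = 10)
F(c) = (171 + c)*(c + c²) (F(c) = (c + 171)*(c + c²) = (171 + c)*(c + c²))
l(234)/F(74) = 10/((74*(171 + 74² + 172*74))) = 10/((74*(171 + 5476 + 12728))) = 10/((74*18375)) = 10/1359750 = 10*(1/1359750) = 1/135975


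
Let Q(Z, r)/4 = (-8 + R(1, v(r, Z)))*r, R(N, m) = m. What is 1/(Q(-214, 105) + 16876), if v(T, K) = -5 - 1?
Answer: 1/10996 ≈ 9.0942e-5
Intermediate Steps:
v(T, K) = -6
Q(Z, r) = -56*r (Q(Z, r) = 4*((-8 - 6)*r) = 4*(-14*r) = -56*r)
1/(Q(-214, 105) + 16876) = 1/(-56*105 + 16876) = 1/(-5880 + 16876) = 1/10996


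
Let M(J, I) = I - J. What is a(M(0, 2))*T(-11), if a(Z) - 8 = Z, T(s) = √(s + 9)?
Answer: 10*I*√2 ≈ 14.142*I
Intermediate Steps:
T(s) = √(9 + s)
a(Z) = 8 + Z
a(M(0, 2))*T(-11) = (8 + (2 - 1*0))*√(9 - 11) = (8 + (2 + 0))*√(-2) = (8 + 2)*(I*√2) = 10*(I*√2) = 10*I*√2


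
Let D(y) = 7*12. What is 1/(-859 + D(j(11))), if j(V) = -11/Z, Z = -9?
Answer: -1/775 ≈ -0.0012903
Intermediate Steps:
j(V) = 11/9 (j(V) = -11/(-9) = -11*(-⅑) = 11/9)
D(y) = 84
1/(-859 + D(j(11))) = 1/(-859 + 84) = 1/(-775) = -1/775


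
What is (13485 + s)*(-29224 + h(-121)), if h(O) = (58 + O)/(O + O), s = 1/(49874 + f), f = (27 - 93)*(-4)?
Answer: -4781554540116995/12133396 ≈ -3.9408e+8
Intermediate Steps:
f = 264 (f = -66*(-4) = 264)
s = 1/50138 (s = 1/(49874 + 264) = 1/50138 ≈ 1.9945e-5)
h(O) = (58 + O)/(2*O) (h(O) = (58 + O)/((2*O)) = (58 + O)*(1/(2*O)) = (58 + O)/(2*O))
(13485 + s)*(-29224 + h(-121)) = (13485 + 1/50138)*(-29224 + (1/2)*(58 - 121)/(-121)) = 676110931*(-29224 + (1/2)*(-1/121)*(-63))/50138 = 676110931*(-29224 + 63/242)/50138 = (676110931/50138)*(-7072145/242) = -4781554540116995/12133396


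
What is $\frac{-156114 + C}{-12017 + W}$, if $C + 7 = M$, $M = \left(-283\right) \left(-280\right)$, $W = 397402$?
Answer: $- \frac{1569}{7865} \approx -0.19949$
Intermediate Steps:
$M = 79240$
$C = 79233$ ($C = -7 + 79240 = 79233$)
$\frac{-156114 + C}{-12017 + W} = \frac{-156114 + 79233}{-12017 + 397402} = - \frac{76881}{385385} = \left(-76881\right) \frac{1}{385385} = - \frac{1569}{7865}$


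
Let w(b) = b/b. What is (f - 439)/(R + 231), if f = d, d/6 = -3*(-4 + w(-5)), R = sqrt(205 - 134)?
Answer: -17787/10658 + 77*sqrt(71)/10658 ≈ -1.6080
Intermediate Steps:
w(b) = 1
R = sqrt(71) ≈ 8.4261
d = 54 (d = 6*(-3*(-4 + 1)) = 6*(-3*(-3)) = 6*9 = 54)
f = 54
(f - 439)/(R + 231) = (54 - 439)/(sqrt(71) + 231) = -385/(231 + sqrt(71))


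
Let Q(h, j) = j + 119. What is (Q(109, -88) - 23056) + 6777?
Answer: -16248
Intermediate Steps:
Q(h, j) = 119 + j
(Q(109, -88) - 23056) + 6777 = ((119 - 88) - 23056) + 6777 = (31 - 23056) + 6777 = -23025 + 6777 = -16248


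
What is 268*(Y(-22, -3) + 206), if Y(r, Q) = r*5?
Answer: 25728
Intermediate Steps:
Y(r, Q) = 5*r
268*(Y(-22, -3) + 206) = 268*(5*(-22) + 206) = 268*(-110 + 206) = 268*96 = 25728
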